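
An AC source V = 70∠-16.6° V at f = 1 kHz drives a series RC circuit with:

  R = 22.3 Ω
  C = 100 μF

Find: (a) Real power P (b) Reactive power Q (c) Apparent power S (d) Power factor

Step 1 — Angular frequency: ω = 2π·f = 2π·1000 = 6283 rad/s.
Step 2 — Component impedances:
  R: Z = R = 22.3 Ω
  C: Z = 1/(jωC) = -j/(ω·C) = 0 - j1.592 Ω
Step 3 — Series combination: Z_total = R + C = 22.3 - j1.592 Ω = 22.36∠-4.1° Ω.
Step 4 — Source phasor: V = 70∠-16.6° V = 67.08 - j20 V.
Step 5 — Current: I = V / Z = 3.057 - j0.6786 A = 3.131∠-12.5° A.
Step 6 — Complex power: S = V·I* = 218.6 - j15.6 VA.
Step 7 — Real power: P = Re(S) = 218.6 W.
Step 8 — Reactive power: Q = Im(S) = -15.6 VAR.
Step 9 — Apparent power: |S| = 219.2 VA.
Step 10 — Power factor: PF = P/|S| = 0.9975 (leading).

(a) P = 218.6 W  (b) Q = -15.6 VAR  (c) S = 219.2 VA  (d) PF = 0.9975 (leading)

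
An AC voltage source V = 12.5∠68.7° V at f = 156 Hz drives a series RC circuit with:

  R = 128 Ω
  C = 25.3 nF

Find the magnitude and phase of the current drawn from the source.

Step 1 — Angular frequency: ω = 2π·f = 2π·156 = 980.2 rad/s.
Step 2 — Component impedances:
  R: Z = R = 128 Ω
  C: Z = 1/(jωC) = -j/(ω·C) = 0 - j4.033e+04 Ω
Step 3 — Series combination: Z_total = R + C = 128 - j4.033e+04 Ω = 4.033e+04∠-89.8° Ω.
Step 4 — Source phasor: V = 12.5∠68.7° V = 4.541 + j11.65 V.
Step 5 — Ohm's law: I = V / Z_total = (4.541 + j11.65) / (128 - j4.033e+04) = -0.0002884 + j0.0001135 A.
Step 6 — Convert to polar: |I| = 0.00031 A, ∠I = 158.5°.

I = 0.00031∠158.5° A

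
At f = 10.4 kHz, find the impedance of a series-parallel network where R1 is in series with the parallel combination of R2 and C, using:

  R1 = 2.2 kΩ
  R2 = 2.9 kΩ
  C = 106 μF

Step 1 — Angular frequency: ω = 2π·f = 2π·1.04e+04 = 6.535e+04 rad/s.
Step 2 — Component impedances:
  R1: Z = R = 2200 Ω
  R2: Z = R = 2900 Ω
  C: Z = 1/(jωC) = -j/(ω·C) = 0 - j0.1444 Ω
Step 3 — Parallel branch: R2 || C = 1/(1/R2 + 1/C) = 7.187e-06 - j0.1444 Ω.
Step 4 — Series with R1: Z_total = R1 + (R2 || C) = 2200 - j0.1444 Ω = 2200∠-0.0° Ω.

Z = 2200 - j0.1444 Ω = 2200∠-0.0° Ω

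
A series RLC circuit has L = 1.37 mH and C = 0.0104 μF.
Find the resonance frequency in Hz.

Step 1 — Resonance condition Im(Z)=0 gives ω₀ = 1/√(LC).
Step 2 — ω₀ = 1/√(0.00137·1.04e-08) = 2.649e+05 rad/s.
Step 3 — f₀ = ω₀/(2π) = 4.216e+04 Hz.

f₀ = 4.216e+04 Hz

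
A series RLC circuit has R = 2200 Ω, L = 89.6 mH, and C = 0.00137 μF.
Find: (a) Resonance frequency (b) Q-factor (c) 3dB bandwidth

Step 1 — Resonance: ω₀ = 1/√(LC) = 1/√(0.0896·1.37e-09) = 9.026e+04 rad/s.
Step 2 — f₀ = ω₀/(2π) = 1.437e+04 Hz.
Step 3 — Series Q: Q = ω₀L/R = 9.026e+04·0.0896/2200 = 3.676.
Step 4 — Bandwidth: Δω = ω₀/Q = 2.455e+04 rad/s; BW = Δω/(2π) = 3908 Hz.

(a) f₀ = 1.437e+04 Hz  (b) Q = 3.676  (c) BW = 3908 Hz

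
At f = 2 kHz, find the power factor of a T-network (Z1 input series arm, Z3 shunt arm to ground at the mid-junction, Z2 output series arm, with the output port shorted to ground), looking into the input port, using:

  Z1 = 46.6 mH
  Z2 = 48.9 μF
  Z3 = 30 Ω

Step 1 — Angular frequency: ω = 2π·f = 2π·2000 = 1.257e+04 rad/s.
Step 2 — Component impedances:
  Z1: Z = jωL = j·1.257e+04·0.0466 = 0 + j585.6 Ω
  Z2: Z = 1/(jωC) = -j/(ω·C) = 0 - j1.627 Ω
  Z3: Z = R = 30 Ω
Step 3 — With the output port shorted to ground, the output series arm Z2 runs from the junction to ground; the shunt arm Z3 also runs from the junction to ground. They appear in parallel: Z3 || Z2 = 0.08802 - j1.623 Ω.
Step 4 — Series with input arm Z1: Z_in = Z1 + (Z3 || Z2) = 0.08802 + j584 Ω = 584∠90.0° Ω.
Step 5 — Power factor: PF = cos(φ) = Re(Z)/|Z| = 0.08802/584 = 0.0001507.
Step 6 — Type: Im(Z) = 584 ⇒ lagging (phase φ = 90.0°).

PF = 0.0001507 (lagging, φ = 90.0°)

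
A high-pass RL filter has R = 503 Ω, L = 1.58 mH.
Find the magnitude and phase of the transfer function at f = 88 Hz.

Step 1 — Angular frequency: ω = 2π·88 = 552.9 rad/s.
Step 2 — Transfer function: H(jω) = jωL/(R + jωL).
Step 3 — Numerator jωL = j·0.8736; denominator R + jωL = 503 + j0.8736.
Step 4 — H = 3.016e-06 + j0.001737.
Step 5 — Magnitude: |H| = 0.001737 (-55.2 dB); phase: φ = 89.9°.

|H| = 0.001737 (-55.2 dB), φ = 89.9°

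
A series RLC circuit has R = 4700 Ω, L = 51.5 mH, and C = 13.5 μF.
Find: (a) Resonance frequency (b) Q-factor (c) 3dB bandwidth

Step 1 — Resonance: ω₀ = 1/√(LC) = 1/√(0.0515·1.35e-05) = 1199 rad/s.
Step 2 — f₀ = ω₀/(2π) = 190.9 Hz.
Step 3 — Series Q: Q = ω₀L/R = 1199·0.0515/4700 = 0.01314.
Step 4 — Bandwidth: Δω = ω₀/Q = 9.126e+04 rad/s; BW = Δω/(2π) = 1.452e+04 Hz.

(a) f₀ = 190.9 Hz  (b) Q = 0.01314  (c) BW = 1.452e+04 Hz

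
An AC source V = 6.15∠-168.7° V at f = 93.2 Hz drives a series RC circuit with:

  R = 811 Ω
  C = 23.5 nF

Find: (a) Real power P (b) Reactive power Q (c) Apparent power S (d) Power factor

Step 1 — Angular frequency: ω = 2π·f = 2π·93.2 = 585.6 rad/s.
Step 2 — Component impedances:
  R: Z = R = 811 Ω
  C: Z = 1/(jωC) = -j/(ω·C) = 0 - j7.267e+04 Ω
Step 3 — Series combination: Z_total = R + C = 811 - j7.267e+04 Ω = 7.267e+04∠-89.4° Ω.
Step 4 — Source phasor: V = 6.15∠-168.7° V = -6.031 - j1.205 V.
Step 5 — Current: I = V / Z = 1.566e-05 - j8.317e-05 A = 8.463e-05∠-79.3° A.
Step 6 — Complex power: S = V·I* = 5.808e-06 - j0.0005204 VA.
Step 7 — Real power: P = Re(S) = 5.808e-06 W.
Step 8 — Reactive power: Q = Im(S) = -0.0005204 VAR.
Step 9 — Apparent power: |S| = 0.0005205 VA.
Step 10 — Power factor: PF = P/|S| = 0.01116 (leading).

(a) P = 5.808e-06 W  (b) Q = -0.0005204 VAR  (c) S = 0.0005205 VA  (d) PF = 0.01116 (leading)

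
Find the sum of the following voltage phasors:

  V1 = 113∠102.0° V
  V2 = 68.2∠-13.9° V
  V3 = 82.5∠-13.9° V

Step 1 — Convert each phasor to rectangular form:
  V1 = 113·(cos(102.0°) + j·sin(102.0°)) = -23.49 + j110.5 V
  V2 = 68.2·(cos(-13.9°) + j·sin(-13.9°)) = 66.2 - j16.38 V
  V3 = 82.5·(cos(-13.9°) + j·sin(-13.9°)) = 80.08 - j19.82 V
Step 2 — Sum components: V_total = 122.8 + j74.33 V.
Step 3 — Convert to polar: |V_total| = 143.5 V, ∠V_total = 31.2°.

V_total = 143.5∠31.2° V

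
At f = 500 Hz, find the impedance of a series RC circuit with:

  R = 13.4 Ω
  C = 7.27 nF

Step 1 — Angular frequency: ω = 2π·f = 2π·500 = 3142 rad/s.
Step 2 — Component impedances:
  R: Z = R = 13.4 Ω
  C: Z = 1/(jωC) = -j/(ω·C) = 0 - j4.378e+04 Ω
Step 3 — Series combination: Z_total = R + C = 13.4 - j4.378e+04 Ω = 4.378e+04∠-90.0° Ω.

Z = 13.4 - j4.378e+04 Ω = 4.378e+04∠-90.0° Ω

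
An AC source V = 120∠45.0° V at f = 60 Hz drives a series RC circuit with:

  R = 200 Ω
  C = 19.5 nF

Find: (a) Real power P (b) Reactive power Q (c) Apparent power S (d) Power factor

Step 1 — Angular frequency: ω = 2π·f = 2π·60 = 377 rad/s.
Step 2 — Component impedances:
  R: Z = R = 200 Ω
  C: Z = 1/(jωC) = -j/(ω·C) = 0 - j1.36e+05 Ω
Step 3 — Series combination: Z_total = R + C = 200 - j1.36e+05 Ω = 1.36e+05∠-89.9° Ω.
Step 4 — Source phasor: V = 120∠45.0° V = 84.85 + j84.85 V.
Step 5 — Current: I = V / Z = -0.0006229 + j0.0006247 A = 0.0008822∠134.9° A.
Step 6 — Complex power: S = V·I* = 0.0001556 - j0.1059 VA.
Step 7 — Real power: P = Re(S) = 0.0001556 W.
Step 8 — Reactive power: Q = Im(S) = -0.1059 VAR.
Step 9 — Apparent power: |S| = 0.1059 VA.
Step 10 — Power factor: PF = P/|S| = 0.00147 (leading).

(a) P = 0.0001556 W  (b) Q = -0.1059 VAR  (c) S = 0.1059 VA  (d) PF = 0.00147 (leading)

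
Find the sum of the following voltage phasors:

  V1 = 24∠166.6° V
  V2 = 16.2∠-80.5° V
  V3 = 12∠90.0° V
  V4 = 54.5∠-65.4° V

Step 1 — Convert each phasor to rectangular form:
  V1 = 24·(cos(166.6°) + j·sin(166.6°)) = -23.35 + j5.562 V
  V2 = 16.2·(cos(-80.5°) + j·sin(-80.5°)) = 2.674 - j15.98 V
  V3 = 12·(cos(90.0°) + j·sin(90.0°)) = 0 + j12 V
  V4 = 54.5·(cos(-65.4°) + j·sin(-65.4°)) = 22.69 - j49.55 V
Step 2 — Sum components: V_total = 2.014 - j47.97 V.
Step 3 — Convert to polar: |V_total| = 48.01 V, ∠V_total = -87.6°.

V_total = 48.01∠-87.6° V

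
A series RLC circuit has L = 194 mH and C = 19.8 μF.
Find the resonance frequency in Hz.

Step 1 — Resonance condition Im(Z)=0 gives ω₀ = 1/√(LC).
Step 2 — ω₀ = 1/√(0.194·1.98e-05) = 510.2 rad/s.
Step 3 — f₀ = ω₀/(2π) = 81.21 Hz.

f₀ = 81.21 Hz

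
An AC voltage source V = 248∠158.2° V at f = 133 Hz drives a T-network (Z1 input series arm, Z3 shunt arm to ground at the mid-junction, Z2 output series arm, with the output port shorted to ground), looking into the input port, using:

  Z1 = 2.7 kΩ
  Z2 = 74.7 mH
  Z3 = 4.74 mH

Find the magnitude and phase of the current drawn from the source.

Step 1 — Angular frequency: ω = 2π·f = 2π·133 = 835.7 rad/s.
Step 2 — Component impedances:
  Z1: Z = R = 2700 Ω
  Z2: Z = jωL = j·835.7·0.0747 = 0 + j62.42 Ω
  Z3: Z = jωL = j·835.7·0.00474 = 0 + j3.961 Ω
Step 3 — With the output port shorted to ground, the output series arm Z2 runs from the junction to ground; the shunt arm Z3 also runs from the junction to ground. They appear in parallel: Z3 || Z2 = 0 + j3.725 Ω.
Step 4 — Series with input arm Z1: Z_in = Z1 + (Z3 || Z2) = 2700 + j3.725 Ω = 2700∠0.1° Ω.
Step 5 — Source phasor: V = 248∠158.2° V = -230.3 + j92.1 V.
Step 6 — Ohm's law: I = V / Z_total = (-230.3 + j92.1) / (2700 + j3.725) = -0.08524 + j0.03423 A.
Step 7 — Convert to polar: |I| = 0.09185 A, ∠I = 158.1°.

I = 0.09185∠158.1° A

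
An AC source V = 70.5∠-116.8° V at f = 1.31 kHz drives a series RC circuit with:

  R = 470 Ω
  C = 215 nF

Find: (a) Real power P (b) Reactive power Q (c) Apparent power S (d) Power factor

Step 1 — Angular frequency: ω = 2π·f = 2π·1310 = 8231 rad/s.
Step 2 — Component impedances:
  R: Z = R = 470 Ω
  C: Z = 1/(jωC) = -j/(ω·C) = 0 - j565.1 Ω
Step 3 — Series combination: Z_total = R + C = 470 - j565.1 Ω = 735∠-50.2° Ω.
Step 4 — Source phasor: V = 70.5∠-116.8° V = -31.79 - j62.93 V.
Step 5 — Current: I = V / Z = 0.03817 - j0.088 A = 0.09592∠-66.6° A.
Step 6 — Complex power: S = V·I* = 4.324 - j5.199 VA.
Step 7 — Real power: P = Re(S) = 4.324 W.
Step 8 — Reactive power: Q = Im(S) = -5.199 VAR.
Step 9 — Apparent power: |S| = 6.762 VA.
Step 10 — Power factor: PF = P/|S| = 0.6395 (leading).

(a) P = 4.324 W  (b) Q = -5.199 VAR  (c) S = 6.762 VA  (d) PF = 0.6395 (leading)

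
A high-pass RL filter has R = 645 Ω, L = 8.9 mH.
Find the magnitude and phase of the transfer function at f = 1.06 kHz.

Step 1 — Angular frequency: ω = 2π·1060 = 6660 rad/s.
Step 2 — Transfer function: H(jω) = jωL/(R + jωL).
Step 3 — Numerator jωL = j·59.28; denominator R + jωL = 645 + j59.28.
Step 4 — H = 0.008375 + j0.09113.
Step 5 — Magnitude: |H| = 0.09151 (-20.8 dB); phase: φ = 84.7°.

|H| = 0.09151 (-20.8 dB), φ = 84.7°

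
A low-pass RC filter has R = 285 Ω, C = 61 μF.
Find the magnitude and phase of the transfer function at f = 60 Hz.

Step 1 — Angular frequency: ω = 2π·60 = 377 rad/s.
Step 2 — Transfer function: H(jω) = 1/(1 + jωRC).
Step 3 — Denominator: 1 + jωRC = 1 + j·377·285·6.1e-05 = 1 + j6.554.
Step 4 — H = 0.02275 - j0.1491.
Step 5 — Magnitude: |H| = 0.1508 (-16.4 dB); phase: φ = -81.3°.

|H| = 0.1508 (-16.4 dB), φ = -81.3°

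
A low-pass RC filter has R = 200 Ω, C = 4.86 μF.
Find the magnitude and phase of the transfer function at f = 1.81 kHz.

Step 1 — Angular frequency: ω = 2π·1810 = 1.137e+04 rad/s.
Step 2 — Transfer function: H(jω) = 1/(1 + jωRC).
Step 3 — Denominator: 1 + jωRC = 1 + j·1.137e+04·200·4.86e-06 = 1 + j11.05.
Step 4 — H = 0.008117 - j0.08973.
Step 5 — Magnitude: |H| = 0.0901 (-20.9 dB); phase: φ = -84.8°.

|H| = 0.0901 (-20.9 dB), φ = -84.8°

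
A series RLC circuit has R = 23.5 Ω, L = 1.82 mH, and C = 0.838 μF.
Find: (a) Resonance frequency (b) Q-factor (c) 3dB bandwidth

Step 1 — Resonance condition Im(Z)=0 gives ω₀ = 1/√(LC).
Step 2 — ω₀ = 1/√(0.00182·8.38e-07) = 2.561e+04 rad/s.
Step 3 — f₀ = ω₀/(2π) = 4075 Hz.
Step 4 — Series Q: Q = ω₀L/R = 2.561e+04·0.00182/23.5 = 1.983.
Step 5 — 3dB bandwidth: Δω = ω₀/Q = 1.291e+04 rad/s; BW = Δω/(2π) = 2055 Hz.

(a) f₀ = 4075 Hz  (b) Q = 1.983  (c) BW = 2055 Hz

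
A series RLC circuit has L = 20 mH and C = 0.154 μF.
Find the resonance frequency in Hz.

Step 1 — Resonance condition Im(Z)=0 gives ω₀ = 1/√(LC).
Step 2 — ω₀ = 1/√(0.02·1.54e-07) = 1.802e+04 rad/s.
Step 3 — f₀ = ω₀/(2π) = 2868 Hz.

f₀ = 2868 Hz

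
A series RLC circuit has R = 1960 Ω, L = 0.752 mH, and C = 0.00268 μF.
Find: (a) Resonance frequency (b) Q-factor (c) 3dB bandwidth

Step 1 — Resonance: ω₀ = 1/√(LC) = 1/√(0.000752·2.68e-09) = 7.044e+05 rad/s.
Step 2 — f₀ = ω₀/(2π) = 1.121e+05 Hz.
Step 3 — Series Q: Q = ω₀L/R = 7.044e+05·0.000752/1960 = 0.2703.
Step 4 — Bandwidth: Δω = ω₀/Q = 2.606e+06 rad/s; BW = Δω/(2π) = 4.148e+05 Hz.

(a) f₀ = 1.121e+05 Hz  (b) Q = 0.2703  (c) BW = 4.148e+05 Hz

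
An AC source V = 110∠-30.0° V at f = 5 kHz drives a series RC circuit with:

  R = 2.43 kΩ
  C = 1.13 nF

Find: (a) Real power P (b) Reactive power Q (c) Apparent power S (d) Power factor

Step 1 — Angular frequency: ω = 2π·f = 2π·5000 = 3.142e+04 rad/s.
Step 2 — Component impedances:
  R: Z = R = 2430 Ω
  C: Z = 1/(jωC) = -j/(ω·C) = 0 - j2.817e+04 Ω
Step 3 — Series combination: Z_total = R + C = 2430 - j2.817e+04 Ω = 2.827e+04∠-85.1° Ω.
Step 4 — Source phasor: V = 110∠-30.0° V = 95.26 - j55 V.
Step 5 — Current: I = V / Z = 0.002228 + j0.00319 A = 0.003891∠55.1° A.
Step 6 — Complex power: S = V·I* = 0.03678 - j0.4264 VA.
Step 7 — Real power: P = Re(S) = 0.03678 W.
Step 8 — Reactive power: Q = Im(S) = -0.4264 VAR.
Step 9 — Apparent power: |S| = 0.428 VA.
Step 10 — Power factor: PF = P/|S| = 0.08595 (leading).

(a) P = 0.03678 W  (b) Q = -0.4264 VAR  (c) S = 0.428 VA  (d) PF = 0.08595 (leading)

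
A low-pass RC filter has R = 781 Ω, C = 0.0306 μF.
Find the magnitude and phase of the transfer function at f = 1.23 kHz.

Step 1 — Angular frequency: ω = 2π·1230 = 7728 rad/s.
Step 2 — Transfer function: H(jω) = 1/(1 + jωRC).
Step 3 — Denominator: 1 + jωRC = 1 + j·7728·781·3.06e-08 = 1 + j0.1847.
Step 4 — H = 0.967 - j0.1786.
Step 5 — Magnitude: |H| = 0.9834 (-0.1 dB); phase: φ = -10.5°.

|H| = 0.9834 (-0.1 dB), φ = -10.5°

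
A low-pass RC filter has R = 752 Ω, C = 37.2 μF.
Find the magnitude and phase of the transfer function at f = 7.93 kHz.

Step 1 — Angular frequency: ω = 2π·7930 = 4.983e+04 rad/s.
Step 2 — Transfer function: H(jω) = 1/(1 + jωRC).
Step 3 — Denominator: 1 + jωRC = 1 + j·4.983e+04·752·3.72e-05 = 1 + j1394.
Step 4 — H = 5.147e-07 - j0.0007174.
Step 5 — Magnitude: |H| = 0.0007174 (-62.9 dB); phase: φ = -90.0°.

|H| = 0.0007174 (-62.9 dB), φ = -90.0°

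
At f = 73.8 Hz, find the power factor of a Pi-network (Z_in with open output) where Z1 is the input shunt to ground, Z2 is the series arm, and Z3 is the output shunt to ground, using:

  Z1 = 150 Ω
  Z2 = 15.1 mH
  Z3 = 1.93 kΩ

Step 1 — Angular frequency: ω = 2π·f = 2π·73.8 = 463.7 rad/s.
Step 2 — Component impedances:
  Z1: Z = R = 150 Ω
  Z2: Z = jωL = j·463.7·0.0151 = 0 + j7.002 Ω
  Z3: Z = R = 1930 Ω
Step 3 — With open output, the series arm Z2 and the output shunt Z3 appear in series to ground: Z2 + Z3 = 1930 + j7.002 Ω.
Step 4 — Parallel with input shunt Z1: Z_in = Z1 || (Z2 + Z3) = 139.2 + j0.03641 Ω = 139.2∠0.0° Ω.
Step 5 — Power factor: PF = cos(φ) = Re(Z)/|Z| = 139.2/139.2 = 1.
Step 6 — Type: Im(Z) = 0.03641 ⇒ lagging (phase φ = 0.0°).

PF = 1 (lagging, φ = 0.0°)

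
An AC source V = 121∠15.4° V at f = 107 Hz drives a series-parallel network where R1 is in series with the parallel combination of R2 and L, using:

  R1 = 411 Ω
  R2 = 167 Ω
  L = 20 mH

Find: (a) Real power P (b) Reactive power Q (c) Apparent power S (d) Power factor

Step 1 — Angular frequency: ω = 2π·f = 2π·107 = 672.3 rad/s.
Step 2 — Component impedances:
  R1: Z = R = 411 Ω
  R2: Z = R = 167 Ω
  L: Z = jωL = j·672.3·0.02 = 0 + j13.45 Ω
Step 3 — Parallel branch: R2 || L = 1/(1/R2 + 1/L) = 1.076 + j13.36 Ω.
Step 4 — Series with R1: Z_total = R1 + (R2 || L) = 412.1 + j13.36 Ω = 412.3∠1.9° Ω.
Step 5 — Source phasor: V = 121∠15.4° V = 116.7 + j32.13 V.
Step 6 — Current: I = V / Z = 0.2853 + j0.06873 A = 0.2935∠13.5° A.
Step 7 — Complex power: S = V·I* = 35.49 + j1.151 VA.
Step 8 — Real power: P = Re(S) = 35.49 W.
Step 9 — Reactive power: Q = Im(S) = 1.151 VAR.
Step 10 — Apparent power: |S| = 35.51 VA.
Step 11 — Power factor: PF = P/|S| = 0.9995 (lagging).

(a) P = 35.49 W  (b) Q = 1.151 VAR  (c) S = 35.51 VA  (d) PF = 0.9995 (lagging)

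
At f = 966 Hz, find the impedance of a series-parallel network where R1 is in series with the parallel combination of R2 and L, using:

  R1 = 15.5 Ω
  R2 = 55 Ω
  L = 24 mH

Step 1 — Angular frequency: ω = 2π·f = 2π·966 = 6070 rad/s.
Step 2 — Component impedances:
  R1: Z = R = 15.5 Ω
  R2: Z = R = 55 Ω
  L: Z = jωL = j·6070·0.024 = 0 + j145.7 Ω
Step 3 — Parallel branch: R2 || L = 1/(1/R2 + 1/L) = 48.14 + j18.18 Ω.
Step 4 — Series with R1: Z_total = R1 + (R2 || L) = 63.64 + j18.18 Ω = 66.18∠15.9° Ω.

Z = 63.64 + j18.18 Ω = 66.18∠15.9° Ω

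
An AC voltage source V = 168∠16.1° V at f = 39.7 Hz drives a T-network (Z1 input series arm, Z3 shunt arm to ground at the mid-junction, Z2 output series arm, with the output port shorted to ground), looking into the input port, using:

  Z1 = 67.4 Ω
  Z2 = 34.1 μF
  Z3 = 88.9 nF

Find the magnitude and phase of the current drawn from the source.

Step 1 — Angular frequency: ω = 2π·f = 2π·39.7 = 249.4 rad/s.
Step 2 — Component impedances:
  Z1: Z = R = 67.4 Ω
  Z2: Z = 1/(jωC) = -j/(ω·C) = 0 - j117.6 Ω
  Z3: Z = 1/(jωC) = -j/(ω·C) = 0 - j4.509e+04 Ω
Step 3 — With the output port shorted to ground, the output series arm Z2 runs from the junction to ground; the shunt arm Z3 also runs from the junction to ground. They appear in parallel: Z3 || Z2 = 0 - j117.3 Ω.
Step 4 — Series with input arm Z1: Z_in = Z1 + (Z3 || Z2) = 67.4 - j117.3 Ω = 135.2∠-60.1° Ω.
Step 5 — Source phasor: V = 168∠16.1° V = 161.4 + j46.59 V.
Step 6 — Ohm's law: I = V / Z_total = (161.4 + j46.59) / (67.4 - j117.3) = 0.2961 + j1.206 A.
Step 7 — Convert to polar: |I| = 1.242 A, ∠I = 76.2°.

I = 1.242∠76.2° A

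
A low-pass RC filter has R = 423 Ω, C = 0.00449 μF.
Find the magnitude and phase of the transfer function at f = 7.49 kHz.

Step 1 — Angular frequency: ω = 2π·7490 = 4.706e+04 rad/s.
Step 2 — Transfer function: H(jω) = 1/(1 + jωRC).
Step 3 — Denominator: 1 + jωRC = 1 + j·4.706e+04·423·4.49e-09 = 1 + j0.08938.
Step 4 — H = 0.9921 - j0.08867.
Step 5 — Magnitude: |H| = 0.996 (-0.0 dB); phase: φ = -5.1°.

|H| = 0.996 (-0.0 dB), φ = -5.1°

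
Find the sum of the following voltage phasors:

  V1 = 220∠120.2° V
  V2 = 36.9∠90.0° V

Step 1 — Convert each phasor to rectangular form:
  V1 = 220·(cos(120.2°) + j·sin(120.2°)) = -110.7 + j190.1 V
  V2 = 36.9·(cos(90.0°) + j·sin(90.0°)) = 0 + j36.9 V
Step 2 — Sum components: V_total = -110.7 + j227 V.
Step 3 — Convert to polar: |V_total| = 252.6 V, ∠V_total = 116.0°.

V_total = 252.6∠116.0° V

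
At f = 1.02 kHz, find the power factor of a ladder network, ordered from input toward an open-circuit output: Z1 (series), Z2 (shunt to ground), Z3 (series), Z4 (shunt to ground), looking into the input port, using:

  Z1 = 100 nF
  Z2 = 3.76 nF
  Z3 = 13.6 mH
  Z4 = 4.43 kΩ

Step 1 — Angular frequency: ω = 2π·f = 2π·1020 = 6409 rad/s.
Step 2 — Component impedances:
  Z1: Z = 1/(jωC) = -j/(ω·C) = 0 - j1560 Ω
  Z2: Z = 1/(jωC) = -j/(ω·C) = 0 - j4.15e+04 Ω
  Z3: Z = jωL = j·6409·0.0136 = 0 + j87.16 Ω
  Z4: Z = R = 4430 Ω
Step 3 — Ladder network (open output): work backward from the far end, alternating series and parallel combinations. Z_in = 4398 - j1944 Ω = 4809∠-23.8° Ω.
Step 4 — Power factor: PF = cos(φ) = Re(Z)/|Z| = 4398.3/4808.6 = 0.9147.
Step 5 — Type: Im(Z) = -1944 ⇒ leading (phase φ = -23.8°).

PF = 0.9147 (leading, φ = -23.8°)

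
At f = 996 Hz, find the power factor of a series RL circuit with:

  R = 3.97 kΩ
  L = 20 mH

Step 1 — Angular frequency: ω = 2π·f = 2π·996 = 6258 rad/s.
Step 2 — Component impedances:
  R: Z = R = 3970 Ω
  L: Z = jωL = j·6258·0.02 = 0 + j125.2 Ω
Step 3 — Series combination: Z_total = R + L = 3970 + j125.2 Ω = 3972∠1.8° Ω.
Step 4 — Power factor: PF = cos(φ) = Re(Z)/|Z| = 3970/3972 = 0.9995.
Step 5 — Type: Im(Z) = 125.2 ⇒ lagging (phase φ = 1.8°).

PF = 0.9995 (lagging, φ = 1.8°)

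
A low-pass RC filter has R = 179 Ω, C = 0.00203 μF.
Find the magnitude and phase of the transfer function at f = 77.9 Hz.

Step 1 — Angular frequency: ω = 2π·77.9 = 489.5 rad/s.
Step 2 — Transfer function: H(jω) = 1/(1 + jωRC).
Step 3 — Denominator: 1 + jωRC = 1 + j·489.5·179·2.03e-09 = 1 + j0.0001779.
Step 4 — H = 1 - j0.0001779.
Step 5 — Magnitude: |H| = 1 (-0.0 dB); phase: φ = -0.0°.

|H| = 1 (-0.0 dB), φ = -0.0°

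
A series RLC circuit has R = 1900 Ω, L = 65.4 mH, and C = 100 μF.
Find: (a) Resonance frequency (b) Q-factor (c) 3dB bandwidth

Step 1 — Resonance: ω₀ = 1/√(LC) = 1/√(0.0654·0.0001) = 391 rad/s.
Step 2 — f₀ = ω₀/(2π) = 62.23 Hz.
Step 3 — Series Q: Q = ω₀L/R = 391·0.0654/1900 = 0.01346.
Step 4 — Bandwidth: Δω = ω₀/Q = 2.905e+04 rad/s; BW = Δω/(2π) = 4624 Hz.

(a) f₀ = 62.23 Hz  (b) Q = 0.01346  (c) BW = 4624 Hz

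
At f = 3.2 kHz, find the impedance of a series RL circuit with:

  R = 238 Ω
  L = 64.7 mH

Step 1 — Angular frequency: ω = 2π·f = 2π·3200 = 2.011e+04 rad/s.
Step 2 — Component impedances:
  R: Z = R = 238 Ω
  L: Z = jωL = j·2.011e+04·0.0647 = 0 + j1301 Ω
Step 3 — Series combination: Z_total = R + L = 238 + j1301 Ω = 1322∠79.6° Ω.

Z = 238 + j1301 Ω = 1322∠79.6° Ω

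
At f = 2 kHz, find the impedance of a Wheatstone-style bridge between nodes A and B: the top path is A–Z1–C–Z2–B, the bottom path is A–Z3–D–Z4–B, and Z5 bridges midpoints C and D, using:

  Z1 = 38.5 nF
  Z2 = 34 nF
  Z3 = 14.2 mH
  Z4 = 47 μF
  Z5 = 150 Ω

Step 1 — Angular frequency: ω = 2π·f = 2π·2000 = 1.257e+04 rad/s.
Step 2 — Component impedances:
  Z1: Z = 1/(jωC) = -j/(ω·C) = 0 - j2067 Ω
  Z2: Z = 1/(jωC) = -j/(ω·C) = 0 - j2341 Ω
  Z3: Z = jωL = j·1.257e+04·0.0142 = 0 + j178.4 Ω
  Z4: Z = 1/(jωC) = -j/(ω·C) = 0 - j1.693 Ω
  Z5: Z = R = 150 Ω
Step 3 — Bridge requires nodal analysis (the Z5 bridge couples midpoints C and D, so the two paths cannot be reduced to a simple series/parallel combination). Setting node B to ground and injecting 1 A at node A, the 3-node admittance system at A, C, D solves to V_A = Z_AB = 1.332 + j193.4 Ω = 193.4∠89.6° Ω.

Z = 1.332 + j193.4 Ω = 193.4∠89.6° Ω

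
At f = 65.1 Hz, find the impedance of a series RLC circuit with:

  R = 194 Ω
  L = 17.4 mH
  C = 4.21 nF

Step 1 — Angular frequency: ω = 2π·f = 2π·65.1 = 409 rad/s.
Step 2 — Component impedances:
  R: Z = R = 194 Ω
  L: Z = jωL = j·409·0.0174 = 0 + j7.117 Ω
  C: Z = 1/(jωC) = -j/(ω·C) = 0 - j5.807e+05 Ω
Step 3 — Series combination: Z_total = R + L + C = 194 - j5.807e+05 Ω = 5.807e+05∠-90.0° Ω.

Z = 194 - j5.807e+05 Ω = 5.807e+05∠-90.0° Ω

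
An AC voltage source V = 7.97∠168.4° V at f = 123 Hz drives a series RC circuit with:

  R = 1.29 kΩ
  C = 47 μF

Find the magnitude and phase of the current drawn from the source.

Step 1 — Angular frequency: ω = 2π·f = 2π·123 = 772.8 rad/s.
Step 2 — Component impedances:
  R: Z = R = 1290 Ω
  C: Z = 1/(jωC) = -j/(ω·C) = 0 - j27.53 Ω
Step 3 — Series combination: Z_total = R + C = 1290 - j27.53 Ω = 1290∠-1.2° Ω.
Step 4 — Source phasor: V = 7.97∠168.4° V = -7.807 + j1.603 V.
Step 5 — Ohm's law: I = V / Z_total = (-7.807 + j1.603) / (1290 - j27.53) = -0.006076 + j0.001113 A.
Step 6 — Convert to polar: |I| = 0.006177 A, ∠I = 169.6°.

I = 0.006177∠169.6° A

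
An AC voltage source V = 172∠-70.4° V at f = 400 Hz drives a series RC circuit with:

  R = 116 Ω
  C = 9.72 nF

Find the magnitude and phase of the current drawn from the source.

Step 1 — Angular frequency: ω = 2π·f = 2π·400 = 2513 rad/s.
Step 2 — Component impedances:
  R: Z = R = 116 Ω
  C: Z = 1/(jωC) = -j/(ω·C) = 0 - j4.093e+04 Ω
Step 3 — Series combination: Z_total = R + C = 116 - j4.093e+04 Ω = 4.094e+04∠-89.8° Ω.
Step 4 — Source phasor: V = 172∠-70.4° V = 57.7 - j162 V.
Step 5 — Ohm's law: I = V / Z_total = (57.7 - j162) / (116 - j4.093e+04) = 0.003962 + j0.001398 A.
Step 6 — Convert to polar: |I| = 0.004202 A, ∠I = 19.4°.

I = 0.004202∠19.4° A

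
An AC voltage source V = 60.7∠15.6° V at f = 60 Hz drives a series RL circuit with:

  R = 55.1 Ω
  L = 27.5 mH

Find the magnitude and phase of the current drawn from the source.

Step 1 — Angular frequency: ω = 2π·f = 2π·60 = 377 rad/s.
Step 2 — Component impedances:
  R: Z = R = 55.1 Ω
  L: Z = jωL = j·377·0.0275 = 0 + j10.37 Ω
Step 3 — Series combination: Z_total = R + L = 55.1 + j10.37 Ω = 56.07∠10.7° Ω.
Step 4 — Source phasor: V = 60.7∠15.6° V = 58.46 + j16.32 V.
Step 5 — Ohm's law: I = V / Z_total = (58.46 + j16.32) / (55.1 + j10.37) = 1.079 + j0.09331 A.
Step 6 — Convert to polar: |I| = 1.083 A, ∠I = 4.9°.

I = 1.083∠4.9° A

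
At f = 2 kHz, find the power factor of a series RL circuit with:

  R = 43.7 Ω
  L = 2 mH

Step 1 — Angular frequency: ω = 2π·f = 2π·2000 = 1.257e+04 rad/s.
Step 2 — Component impedances:
  R: Z = R = 43.7 Ω
  L: Z = jωL = j·1.257e+04·0.002 = 0 + j25.13 Ω
Step 3 — Series combination: Z_total = R + L = 43.7 + j25.13 Ω = 50.41∠29.9° Ω.
Step 4 — Power factor: PF = cos(φ) = Re(Z)/|Z| = 43.7/50.41 = 0.8669.
Step 5 — Type: Im(Z) = 25.13 ⇒ lagging (phase φ = 29.9°).

PF = 0.8669 (lagging, φ = 29.9°)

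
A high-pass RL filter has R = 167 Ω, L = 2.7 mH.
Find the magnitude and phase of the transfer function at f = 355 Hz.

Step 1 — Angular frequency: ω = 2π·355 = 2231 rad/s.
Step 2 — Transfer function: H(jω) = jωL/(R + jωL).
Step 3 — Numerator jωL = j·6.022; denominator R + jωL = 167 + j6.022.
Step 4 — H = 0.001299 + j0.03602.
Step 5 — Magnitude: |H| = 0.03604 (-28.9 dB); phase: φ = 87.9°.

|H| = 0.03604 (-28.9 dB), φ = 87.9°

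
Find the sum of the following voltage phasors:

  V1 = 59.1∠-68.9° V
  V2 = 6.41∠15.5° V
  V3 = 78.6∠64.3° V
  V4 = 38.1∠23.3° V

Step 1 — Convert each phasor to rectangular form:
  V1 = 59.1·(cos(-68.9°) + j·sin(-68.9°)) = 21.28 - j55.14 V
  V2 = 6.41·(cos(15.5°) + j·sin(15.5°)) = 6.177 + j1.713 V
  V3 = 78.6·(cos(64.3°) + j·sin(64.3°)) = 34.09 + j70.82 V
  V4 = 38.1·(cos(23.3°) + j·sin(23.3°)) = 34.99 + j15.07 V
Step 2 — Sum components: V_total = 96.53 + j32.47 V.
Step 3 — Convert to polar: |V_total| = 101.8 V, ∠V_total = 18.6°.

V_total = 101.8∠18.6° V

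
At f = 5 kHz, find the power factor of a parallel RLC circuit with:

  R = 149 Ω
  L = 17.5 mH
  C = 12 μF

Step 1 — Angular frequency: ω = 2π·f = 2π·5000 = 3.142e+04 rad/s.
Step 2 — Component impedances:
  R: Z = R = 149 Ω
  L: Z = jωL = j·3.142e+04·0.0175 = 0 + j549.8 Ω
  C: Z = 1/(jωC) = -j/(ω·C) = 0 - j2.653 Ω
Step 3 — Parallel combination: 1/Z_total = 1/R + 1/L + 1/C; Z_total = 0.04767 - j2.665 Ω = 2.665∠-89.0° Ω.
Step 4 — Power factor: PF = cos(φ) = Re(Z)/|Z| = 0.04767/2.665 = 0.01789.
Step 5 — Type: Im(Z) = -2.665 ⇒ leading (phase φ = -89.0°).

PF = 0.01789 (leading, φ = -89.0°)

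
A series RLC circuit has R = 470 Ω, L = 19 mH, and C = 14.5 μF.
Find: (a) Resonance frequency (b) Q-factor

Step 1 — Resonance condition Im(Z)=0 gives ω₀ = 1/√(LC).
Step 2 — ω₀ = 1/√(0.019·1.45e-05) = 1905 rad/s.
Step 3 — f₀ = ω₀/(2π) = 303.2 Hz.
Step 4 — Series Q: Q = ω₀L/R = 1905·0.019/470 = 0.07702.

(a) f₀ = 303.2 Hz  (b) Q = 0.07702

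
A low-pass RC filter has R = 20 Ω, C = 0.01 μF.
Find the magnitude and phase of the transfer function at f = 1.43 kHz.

Step 1 — Angular frequency: ω = 2π·1430 = 8985 rad/s.
Step 2 — Transfer function: H(jω) = 1/(1 + jωRC).
Step 3 — Denominator: 1 + jωRC = 1 + j·8985·20·1e-08 = 1 + j0.001797.
Step 4 — H = 1 - j0.001797.
Step 5 — Magnitude: |H| = 1 (-0.0 dB); phase: φ = -0.1°.

|H| = 1 (-0.0 dB), φ = -0.1°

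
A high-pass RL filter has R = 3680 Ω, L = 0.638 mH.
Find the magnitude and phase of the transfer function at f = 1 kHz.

Step 1 — Angular frequency: ω = 2π·1000 = 6283 rad/s.
Step 2 — Transfer function: H(jω) = jωL/(R + jωL).
Step 3 — Numerator jωL = j·4.009; denominator R + jωL = 3680 + j4.009.
Step 4 — H = 1.187e-06 + j0.001089.
Step 5 — Magnitude: |H| = 0.001089 (-59.3 dB); phase: φ = 89.9°.

|H| = 0.001089 (-59.3 dB), φ = 89.9°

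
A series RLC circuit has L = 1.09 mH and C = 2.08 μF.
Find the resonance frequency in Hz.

Step 1 — Resonance condition Im(Z)=0 gives ω₀ = 1/√(LC).
Step 2 — ω₀ = 1/√(0.00109·2.08e-06) = 2.1e+04 rad/s.
Step 3 — f₀ = ω₀/(2π) = 3343 Hz.

f₀ = 3343 Hz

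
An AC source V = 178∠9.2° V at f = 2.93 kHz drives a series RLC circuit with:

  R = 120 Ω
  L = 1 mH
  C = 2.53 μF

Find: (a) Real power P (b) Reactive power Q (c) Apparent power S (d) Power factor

Step 1 — Angular frequency: ω = 2π·f = 2π·2930 = 1.841e+04 rad/s.
Step 2 — Component impedances:
  R: Z = R = 120 Ω
  L: Z = jωL = j·1.841e+04·0.001 = 0 + j18.41 Ω
  C: Z = 1/(jωC) = -j/(ω·C) = 0 - j21.47 Ω
Step 3 — Series combination: Z_total = R + L + C = 120 - j3.06 Ω = 120∠-1.5° Ω.
Step 4 — Source phasor: V = 178∠9.2° V = 175.7 + j28.46 V.
Step 5 — Current: I = V / Z = 1.457 + j0.2743 A = 1.483∠10.7° A.
Step 6 — Complex power: S = V·I* = 263.9 - j6.729 VA.
Step 7 — Real power: P = Re(S) = 263.9 W.
Step 8 — Reactive power: Q = Im(S) = -6.729 VAR.
Step 9 — Apparent power: |S| = 263.9 VA.
Step 10 — Power factor: PF = P/|S| = 0.9997 (leading).

(a) P = 263.9 W  (b) Q = -6.729 VAR  (c) S = 263.9 VA  (d) PF = 0.9997 (leading)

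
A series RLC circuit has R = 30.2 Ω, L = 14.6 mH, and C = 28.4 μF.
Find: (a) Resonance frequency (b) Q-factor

Step 1 — Resonance condition Im(Z)=0 gives ω₀ = 1/√(LC).
Step 2 — ω₀ = 1/√(0.0146·2.84e-05) = 1553 rad/s.
Step 3 — f₀ = ω₀/(2π) = 247.2 Hz.
Step 4 — Series Q: Q = ω₀L/R = 1553·0.0146/30.2 = 0.7508.

(a) f₀ = 247.2 Hz  (b) Q = 0.7508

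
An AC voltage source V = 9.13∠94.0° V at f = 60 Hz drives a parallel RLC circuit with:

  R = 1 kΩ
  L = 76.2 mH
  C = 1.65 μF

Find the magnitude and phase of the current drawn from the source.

Step 1 — Angular frequency: ω = 2π·f = 2π·60 = 377 rad/s.
Step 2 — Component impedances:
  R: Z = R = 1000 Ω
  L: Z = jωL = j·377·0.0762 = 0 + j28.73 Ω
  C: Z = 1/(jωC) = -j/(ω·C) = 0 - j1608 Ω
Step 3 — Parallel combination: 1/Z_total = 1/R + 1/L + 1/C; Z_total = 0.8548 + j29.22 Ω = 29.24∠88.3° Ω.
Step 4 — Source phasor: V = 9.13∠94.0° V = -0.6369 + j9.108 V.
Step 5 — Ohm's law: I = V / Z_total = (-0.6369 + j9.108) / (0.8548 + j29.22) = 0.3107 + j0.03088 A.
Step 6 — Convert to polar: |I| = 0.3123 A, ∠I = 5.7°.

I = 0.3123∠5.7° A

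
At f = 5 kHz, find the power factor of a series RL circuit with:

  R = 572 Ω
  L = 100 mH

Step 1 — Angular frequency: ω = 2π·f = 2π·5000 = 3.142e+04 rad/s.
Step 2 — Component impedances:
  R: Z = R = 572 Ω
  L: Z = jωL = j·3.142e+04·0.1 = 0 + j3142 Ω
Step 3 — Series combination: Z_total = R + L = 572 + j3142 Ω = 3193∠79.7° Ω.
Step 4 — Power factor: PF = cos(φ) = Re(Z)/|Z| = 572/3193 = 0.1791.
Step 5 — Type: Im(Z) = 3142 ⇒ lagging (phase φ = 79.7°).

PF = 0.1791 (lagging, φ = 79.7°)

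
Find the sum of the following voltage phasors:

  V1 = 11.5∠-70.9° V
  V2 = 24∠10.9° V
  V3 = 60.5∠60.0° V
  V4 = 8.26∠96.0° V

Step 1 — Convert each phasor to rectangular form:
  V1 = 11.5·(cos(-70.9°) + j·sin(-70.9°)) = 3.763 - j10.87 V
  V2 = 24·(cos(10.9°) + j·sin(10.9°)) = 23.57 + j4.538 V
  V3 = 60.5·(cos(60.0°) + j·sin(60.0°)) = 30.25 + j52.39 V
  V4 = 8.26·(cos(96.0°) + j·sin(96.0°)) = -0.8634 + j8.215 V
Step 2 — Sum components: V_total = 56.72 + j54.28 V.
Step 3 — Convert to polar: |V_total| = 78.51 V, ∠V_total = 43.7°.

V_total = 78.51∠43.7° V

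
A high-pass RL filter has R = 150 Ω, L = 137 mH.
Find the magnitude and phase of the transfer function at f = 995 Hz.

Step 1 — Angular frequency: ω = 2π·995 = 6252 rad/s.
Step 2 — Transfer function: H(jω) = jωL/(R + jωL).
Step 3 — Numerator jωL = j·856.5; denominator R + jωL = 150 + j856.5.
Step 4 — H = 0.9702 + j0.1699.
Step 5 — Magnitude: |H| = 0.985 (-0.1 dB); phase: φ = 9.9°.

|H| = 0.985 (-0.1 dB), φ = 9.9°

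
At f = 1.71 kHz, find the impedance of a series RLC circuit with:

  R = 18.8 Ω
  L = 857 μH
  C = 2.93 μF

Step 1 — Angular frequency: ω = 2π·f = 2π·1710 = 1.074e+04 rad/s.
Step 2 — Component impedances:
  R: Z = R = 18.8 Ω
  L: Z = jωL = j·1.074e+04·0.000857 = 0 + j9.208 Ω
  C: Z = 1/(jωC) = -j/(ω·C) = 0 - j31.77 Ω
Step 3 — Series combination: Z_total = R + L + C = 18.8 - j22.56 Ω = 29.36∠-50.2° Ω.

Z = 18.8 - j22.56 Ω = 29.36∠-50.2° Ω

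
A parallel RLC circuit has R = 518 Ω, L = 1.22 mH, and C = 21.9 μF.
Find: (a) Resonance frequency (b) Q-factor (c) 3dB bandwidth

Step 1 — Resonance: ω₀ = 1/√(LC) = 1/√(0.00122·2.19e-05) = 6118 rad/s.
Step 2 — f₀ = ω₀/(2π) = 973.7 Hz.
Step 3 — Parallel Q: Q = R/(ω₀L) = 518/(6118·0.00122) = 69.4.
Step 4 — Bandwidth: Δω = ω₀/Q = 88.15 rad/s; BW = Δω/(2π) = 14.03 Hz.

(a) f₀ = 973.7 Hz  (b) Q = 69.4  (c) BW = 14.03 Hz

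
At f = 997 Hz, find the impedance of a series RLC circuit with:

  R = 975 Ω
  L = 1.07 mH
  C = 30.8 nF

Step 1 — Angular frequency: ω = 2π·f = 2π·997 = 6264 rad/s.
Step 2 — Component impedances:
  R: Z = R = 975 Ω
  L: Z = jωL = j·6264·0.00107 = 0 + j6.703 Ω
  C: Z = 1/(jωC) = -j/(ω·C) = 0 - j5183 Ω
Step 3 — Series combination: Z_total = R + L + C = 975 - j5176 Ω = 5267∠-79.3° Ω.

Z = 975 - j5176 Ω = 5267∠-79.3° Ω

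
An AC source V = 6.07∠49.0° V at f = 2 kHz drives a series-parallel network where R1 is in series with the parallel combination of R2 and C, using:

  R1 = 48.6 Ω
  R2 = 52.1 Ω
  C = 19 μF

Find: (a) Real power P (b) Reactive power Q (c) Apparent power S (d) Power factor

Step 1 — Angular frequency: ω = 2π·f = 2π·2000 = 1.257e+04 rad/s.
Step 2 — Component impedances:
  R1: Z = R = 48.6 Ω
  R2: Z = R = 52.1 Ω
  C: Z = 1/(jωC) = -j/(ω·C) = 0 - j4.188 Ω
Step 3 — Parallel branch: R2 || C = 1/(1/R2 + 1/C) = 0.3345 - j4.161 Ω.
Step 4 — Series with R1: Z_total = R1 + (R2 || C) = 48.93 - j4.161 Ω = 49.11∠-4.9° Ω.
Step 5 — Source phasor: V = 6.07∠49.0° V = 3.982 + j4.581 V.
Step 6 — Current: I = V / Z = 0.07289 + j0.09982 A = 0.1236∠53.9° A.
Step 7 — Complex power: S = V·I* = 0.7475 - j0.06357 VA.
Step 8 — Real power: P = Re(S) = 0.7475 W.
Step 9 — Reactive power: Q = Im(S) = -0.06357 VAR.
Step 10 — Apparent power: |S| = 0.7502 VA.
Step 11 — Power factor: PF = P/|S| = 0.9964 (leading).

(a) P = 0.7475 W  (b) Q = -0.06357 VAR  (c) S = 0.7502 VA  (d) PF = 0.9964 (leading)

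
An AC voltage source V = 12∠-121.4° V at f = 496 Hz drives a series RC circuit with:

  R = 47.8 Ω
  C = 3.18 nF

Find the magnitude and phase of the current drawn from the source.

Step 1 — Angular frequency: ω = 2π·f = 2π·496 = 3116 rad/s.
Step 2 — Component impedances:
  R: Z = R = 47.8 Ω
  C: Z = 1/(jωC) = -j/(ω·C) = 0 - j1.009e+05 Ω
Step 3 — Series combination: Z_total = R + C = 47.8 - j1.009e+05 Ω = 1.009e+05∠-90.0° Ω.
Step 4 — Source phasor: V = 12∠-121.4° V = -6.252 - j10.24 V.
Step 5 — Ohm's law: I = V / Z_total = (-6.252 - j10.24) / (47.8 - j1.009e+05) = 0.0001015 - j6.201e-05 A.
Step 6 — Convert to polar: |I| = 0.0001189 A, ∠I = -31.4°.

I = 0.0001189∠-31.4° A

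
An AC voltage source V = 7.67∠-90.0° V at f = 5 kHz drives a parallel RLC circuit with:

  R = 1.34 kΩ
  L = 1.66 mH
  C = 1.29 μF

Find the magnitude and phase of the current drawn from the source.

Step 1 — Angular frequency: ω = 2π·f = 2π·5000 = 3.142e+04 rad/s.
Step 2 — Component impedances:
  R: Z = R = 1340 Ω
  L: Z = jωL = j·3.142e+04·0.00166 = 0 + j52.15 Ω
  C: Z = 1/(jωC) = -j/(ω·C) = 0 - j24.68 Ω
Step 3 — Parallel combination: 1/Z_total = 1/R + 1/L + 1/C; Z_total = 1.635 - j46.78 Ω = 46.81∠-88.0° Ω.
Step 4 — Source phasor: V = 7.67∠-90.0° V = 0 - j7.67 V.
Step 5 — Ohm's law: I = V / Z_total = (0 - j7.67) / (1.635 - j46.78) = 0.1638 - j0.005724 A.
Step 6 — Convert to polar: |I| = 0.1639 A, ∠I = -2.0°.

I = 0.1639∠-2.0° A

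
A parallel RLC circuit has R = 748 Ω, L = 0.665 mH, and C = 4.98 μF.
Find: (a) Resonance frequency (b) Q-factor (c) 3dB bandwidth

Step 1 — Resonance: ω₀ = 1/√(LC) = 1/√(0.000665·4.98e-06) = 1.738e+04 rad/s.
Step 2 — f₀ = ω₀/(2π) = 2766 Hz.
Step 3 — Parallel Q: Q = R/(ω₀L) = 748/(1.738e+04·0.000665) = 64.73.
Step 4 — Bandwidth: Δω = ω₀/Q = 268.5 rad/s; BW = Δω/(2π) = 42.73 Hz.

(a) f₀ = 2766 Hz  (b) Q = 64.73  (c) BW = 42.73 Hz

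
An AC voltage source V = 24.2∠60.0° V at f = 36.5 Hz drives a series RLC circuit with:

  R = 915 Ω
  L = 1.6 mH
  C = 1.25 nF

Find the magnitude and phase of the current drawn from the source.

Step 1 — Angular frequency: ω = 2π·f = 2π·36.5 = 229.3 rad/s.
Step 2 — Component impedances:
  R: Z = R = 915 Ω
  L: Z = jωL = j·229.3·0.0016 = 0 + j0.3669 Ω
  C: Z = 1/(jωC) = -j/(ω·C) = 0 - j3.488e+06 Ω
Step 3 — Series combination: Z_total = R + L + C = 915 - j3.488e+06 Ω = 3.488e+06∠-90.0° Ω.
Step 4 — Source phasor: V = 24.2∠60.0° V = 12.1 + j20.96 V.
Step 5 — Ohm's law: I = V / Z_total = (12.1 + j20.96) / (915 - j3.488e+06) = -6.007e-06 + j3.47e-06 A.
Step 6 — Convert to polar: |I| = 6.937e-06 A, ∠I = 150.0°.

I = 6.937e-06∠150.0° A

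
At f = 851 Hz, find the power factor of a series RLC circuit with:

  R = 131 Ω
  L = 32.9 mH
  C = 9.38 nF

Step 1 — Angular frequency: ω = 2π·f = 2π·851 = 5347 rad/s.
Step 2 — Component impedances:
  R: Z = R = 131 Ω
  L: Z = jωL = j·5347·0.0329 = 0 + j175.9 Ω
  C: Z = 1/(jωC) = -j/(ω·C) = 0 - j1.994e+04 Ω
Step 3 — Series combination: Z_total = R + L + C = 131 - j1.976e+04 Ω = 1.976e+04∠-89.6° Ω.
Step 4 — Power factor: PF = cos(φ) = Re(Z)/|Z| = 131/19763 = 0.006629.
Step 5 — Type: Im(Z) = -1.976e+04 ⇒ leading (phase φ = -89.6°).

PF = 0.006629 (leading, φ = -89.6°)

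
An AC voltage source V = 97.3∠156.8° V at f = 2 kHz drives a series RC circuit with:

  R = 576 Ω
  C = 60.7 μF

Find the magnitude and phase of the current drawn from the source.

Step 1 — Angular frequency: ω = 2π·f = 2π·2000 = 1.257e+04 rad/s.
Step 2 — Component impedances:
  R: Z = R = 576 Ω
  C: Z = 1/(jωC) = -j/(ω·C) = 0 - j1.311 Ω
Step 3 — Series combination: Z_total = R + C = 576 - j1.311 Ω = 576∠-0.1° Ω.
Step 4 — Source phasor: V = 97.3∠156.8° V = -89.43 + j38.33 V.
Step 5 — Ohm's law: I = V / Z_total = (-89.43 + j38.33) / (576 - j1.311) = -0.1554 + j0.06619 A.
Step 6 — Convert to polar: |I| = 0.1689 A, ∠I = 156.9°.

I = 0.1689∠156.9° A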